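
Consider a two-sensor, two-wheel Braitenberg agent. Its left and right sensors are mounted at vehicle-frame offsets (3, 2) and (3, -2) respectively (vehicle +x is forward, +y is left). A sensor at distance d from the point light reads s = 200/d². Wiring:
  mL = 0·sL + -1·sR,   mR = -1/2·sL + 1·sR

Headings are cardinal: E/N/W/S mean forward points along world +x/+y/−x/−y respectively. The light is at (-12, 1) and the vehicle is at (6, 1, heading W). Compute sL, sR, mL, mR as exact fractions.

left sensor world pos  = (3, -1); dL² = 229
right sensor world pos = (3, 3); dR² = 229
sL = 200/229 = 200/229
sR = 200/229 = 200/229
mL = 0·sL + -1·sR = -200/229
mR = -1/2·sL + 1·sR = 100/229

200/229 200/229 -200/229 100/229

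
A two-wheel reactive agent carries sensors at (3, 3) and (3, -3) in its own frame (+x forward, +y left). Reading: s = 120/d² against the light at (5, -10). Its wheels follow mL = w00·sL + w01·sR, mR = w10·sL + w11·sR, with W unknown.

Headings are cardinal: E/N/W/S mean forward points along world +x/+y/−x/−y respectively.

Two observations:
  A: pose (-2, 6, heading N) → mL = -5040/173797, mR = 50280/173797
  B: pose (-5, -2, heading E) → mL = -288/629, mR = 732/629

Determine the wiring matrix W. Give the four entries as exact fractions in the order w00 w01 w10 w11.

1/2 -1/2 1/2 1/2

obs A: pose=(-2,6,N) → sL=120/461, sR=120/377, mL=-5040/173797, mR=50280/173797
obs B: pose=(-5,-2,E) → sL=12/17, sR=60/37, mL=-288/629, mR=732/629
sensor matrix S = [[120/461, 120/377], [12/17, 60/37]]; det S = 21582720/109318313
solve [mL_A; mL_B] = S·[w00; w01] and [mR_A; mR_B] = S·[w10; w11]:
  w00 = 1/2, w01 = -1/2, w10 = 1/2, w11 = 1/2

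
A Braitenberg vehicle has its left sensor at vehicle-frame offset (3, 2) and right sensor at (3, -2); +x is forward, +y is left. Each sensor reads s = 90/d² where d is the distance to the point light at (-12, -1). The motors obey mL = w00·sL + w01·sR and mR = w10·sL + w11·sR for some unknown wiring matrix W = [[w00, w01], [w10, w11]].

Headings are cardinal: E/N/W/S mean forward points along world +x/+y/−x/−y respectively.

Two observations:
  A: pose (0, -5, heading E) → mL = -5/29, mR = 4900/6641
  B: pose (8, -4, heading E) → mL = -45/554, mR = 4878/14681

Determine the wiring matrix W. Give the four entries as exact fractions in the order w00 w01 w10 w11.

obs A: pose=(0,-5,E) → sL=90/229, sR=10/29, mL=-5/29, mR=4900/6641
obs B: pose=(8,-4,E) → sL=9/53, sR=45/277, mL=-45/554, mR=4878/14681
sensor matrix S = [[90/229, 10/29], [9/53, 45/277]]; det S = 515880/97496521
solve [mL_A; mL_B] = S·[w00; w01] and [mR_A; mR_B] = S·[w10; w11]:
  w00 = 0, w01 = -1/2, w10 = 1, w11 = 1

0 -1/2 1 1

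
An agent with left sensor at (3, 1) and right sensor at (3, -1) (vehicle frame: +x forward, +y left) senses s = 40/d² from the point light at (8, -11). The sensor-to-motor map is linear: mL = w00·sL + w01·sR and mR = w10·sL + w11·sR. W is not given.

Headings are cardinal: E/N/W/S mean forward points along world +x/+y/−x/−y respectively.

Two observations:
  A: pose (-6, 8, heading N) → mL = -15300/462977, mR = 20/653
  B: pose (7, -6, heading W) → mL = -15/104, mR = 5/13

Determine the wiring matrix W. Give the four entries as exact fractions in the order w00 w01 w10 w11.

obs A: pose=(-6,8,N) → sL=40/709, sR=40/653, mL=-15300/462977, mR=20/653
obs B: pose=(7,-6,W) → sL=5/4, sR=10/13, mL=-15/104, mR=5/13
sensor matrix S = [[40/709, 40/653], [5/4, 10/13]]; det S = -199650/6018701
solve [mL_A; mL_B] = S·[w00; w01] and [mR_A; mR_B] = S·[w10; w11]:
  w00 = 1/2, w01 = -1, w10 = 0, w11 = 1/2

1/2 -1 0 1/2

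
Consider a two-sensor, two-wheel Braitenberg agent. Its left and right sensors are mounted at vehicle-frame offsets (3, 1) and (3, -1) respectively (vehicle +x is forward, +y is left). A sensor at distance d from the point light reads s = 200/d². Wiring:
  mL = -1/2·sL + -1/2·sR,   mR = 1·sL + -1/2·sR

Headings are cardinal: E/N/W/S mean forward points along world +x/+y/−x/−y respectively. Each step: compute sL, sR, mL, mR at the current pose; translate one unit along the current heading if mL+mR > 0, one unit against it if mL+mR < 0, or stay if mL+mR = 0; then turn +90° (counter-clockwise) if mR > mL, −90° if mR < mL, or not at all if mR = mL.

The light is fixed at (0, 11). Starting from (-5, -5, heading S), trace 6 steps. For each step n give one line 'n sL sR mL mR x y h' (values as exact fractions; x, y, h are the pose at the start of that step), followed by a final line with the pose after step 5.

n=0: pose=(-5,-5,S); sL=200/377, sR=200/397; mL=-77400/149669, mR=41700/149669; mL+mR=-35700/149669 → advance -1; mR−mL=300/377 → turn +1·90°
n=1: pose=(-5,-4,E); sL=1, sR=10/13; mL=-23/26, mR=8/13; mL+mR=-7/26 → advance -1; mR−mL=3/2 → turn +1·90°
n=2: pose=(-6,-4,N); sL=200/193, sR=200/169; mL=-36200/32617, mR=14500/32617; mL+mR=-21700/32617 → advance -1; mR−mL=300/193 → turn +1·90°
n=3: pose=(-6,-5,W); sL=20/37, sR=100/153; mL=-3380/5661, mR=1210/5661; mL+mR=-2170/5661 → advance -1; mR−mL=30/37 → turn +1·90°
n=4: pose=(-5,-5,S); sL=200/377, sR=200/397; mL=-77400/149669, mR=41700/149669; mL+mR=-35700/149669 → advance -1; mR−mL=300/377 → turn +1·90°
n=5: pose=(-5,-4,E); sL=1, sR=10/13; mL=-23/26, mR=8/13; mL+mR=-7/26 → advance -1; mR−mL=3/2 → turn +1·90°

0 200/377 200/397 -77400/149669 41700/149669 -5 -5 S
1 1 10/13 -23/26 8/13 -5 -4 E
2 200/193 200/169 -36200/32617 14500/32617 -6 -4 N
3 20/37 100/153 -3380/5661 1210/5661 -6 -5 W
4 200/377 200/397 -77400/149669 41700/149669 -5 -5 S
5 1 10/13 -23/26 8/13 -5 -4 E
final -6 -4 N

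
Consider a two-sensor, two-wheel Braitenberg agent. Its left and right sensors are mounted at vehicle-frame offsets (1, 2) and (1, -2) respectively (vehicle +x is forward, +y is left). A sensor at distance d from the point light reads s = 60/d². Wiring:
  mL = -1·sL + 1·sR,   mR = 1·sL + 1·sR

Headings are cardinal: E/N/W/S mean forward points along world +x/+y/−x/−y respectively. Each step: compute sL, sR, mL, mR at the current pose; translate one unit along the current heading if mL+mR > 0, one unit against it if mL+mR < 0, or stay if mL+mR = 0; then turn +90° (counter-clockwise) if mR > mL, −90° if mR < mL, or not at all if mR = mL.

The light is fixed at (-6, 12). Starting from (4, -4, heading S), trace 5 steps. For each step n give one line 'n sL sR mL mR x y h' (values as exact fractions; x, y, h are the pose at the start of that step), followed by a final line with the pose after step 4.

n=0: pose=(4,-4,S); sL=60/433, sR=60/353; mL=4800/152849, mR=47160/152849; mL+mR=120/353 → advance +1; mR−mL=120/433 → turn +1·90°
n=1: pose=(4,-5,E); sL=30/173, sR=30/241; mL=-2040/41693, mR=12420/41693; mL+mR=60/241 → advance +1; mR−mL=60/173 → turn +1·90°
n=2: pose=(5,-5,N); sL=60/337, sR=12/85; mL=-1056/28645, mR=9144/28645; mL+mR=24/85 → advance +1; mR−mL=120/337 → turn +1·90°
n=3: pose=(5,-4,W); sL=15/106, sR=15/74; mL=120/1961, mR=675/1961; mL+mR=15/37 → advance +1; mR−mL=15/53 → turn +1·90°
n=4: pose=(4,-4,S); sL=60/433, sR=60/353; mL=4800/152849, mR=47160/152849; mL+mR=120/353 → advance +1; mR−mL=120/433 → turn +1·90°

0 60/433 60/353 4800/152849 47160/152849 4 -4 S
1 30/173 30/241 -2040/41693 12420/41693 4 -5 E
2 60/337 12/85 -1056/28645 9144/28645 5 -5 N
3 15/106 15/74 120/1961 675/1961 5 -4 W
4 60/433 60/353 4800/152849 47160/152849 4 -4 S
final 4 -5 E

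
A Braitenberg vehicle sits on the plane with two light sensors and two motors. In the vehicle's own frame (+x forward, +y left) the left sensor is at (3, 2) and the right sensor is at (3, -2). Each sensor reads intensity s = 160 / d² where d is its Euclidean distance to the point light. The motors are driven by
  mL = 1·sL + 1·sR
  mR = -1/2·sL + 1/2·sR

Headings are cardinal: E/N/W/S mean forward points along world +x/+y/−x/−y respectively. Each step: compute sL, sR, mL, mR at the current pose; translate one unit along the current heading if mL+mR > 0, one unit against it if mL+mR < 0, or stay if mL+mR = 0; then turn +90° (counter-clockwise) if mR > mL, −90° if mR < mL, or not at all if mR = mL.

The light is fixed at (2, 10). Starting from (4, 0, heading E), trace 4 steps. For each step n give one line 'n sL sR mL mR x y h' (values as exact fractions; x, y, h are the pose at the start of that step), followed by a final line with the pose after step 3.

0 160/89 160/169 41280/15041 -6400/15041 4 0 E
1 80/97 16/17 2912/1649 96/1649 5 0 S
2 160/169 160/81 40000/13689 7040/13689 5 -1 W
3 5/2 2 9/2 -1/4 4 -1 N
final 4 0 E

n=0: pose=(4,0,E); sL=160/89, sR=160/169; mL=41280/15041, mR=-6400/15041; mL+mR=34880/15041 → advance +1; mR−mL=-47680/15041 → turn -1·90°
n=1: pose=(5,0,S); sL=80/97, sR=16/17; mL=2912/1649, mR=96/1649; mL+mR=3008/1649 → advance +1; mR−mL=-2816/1649 → turn -1·90°
n=2: pose=(5,-1,W); sL=160/169, sR=160/81; mL=40000/13689, mR=7040/13689; mL+mR=15680/4563 → advance +1; mR−mL=-32960/13689 → turn -1·90°
n=3: pose=(4,-1,N); sL=5/2, sR=2; mL=9/2, mR=-1/4; mL+mR=17/4 → advance +1; mR−mL=-19/4 → turn -1·90°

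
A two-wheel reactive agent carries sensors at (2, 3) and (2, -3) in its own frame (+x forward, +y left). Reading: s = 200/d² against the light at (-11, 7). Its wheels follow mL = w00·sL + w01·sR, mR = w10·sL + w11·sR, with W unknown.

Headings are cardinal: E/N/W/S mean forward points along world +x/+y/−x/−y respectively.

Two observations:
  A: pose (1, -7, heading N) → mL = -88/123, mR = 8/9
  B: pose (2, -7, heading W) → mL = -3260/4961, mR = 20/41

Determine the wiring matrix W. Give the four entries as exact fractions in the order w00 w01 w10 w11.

obs A: pose=(1,-7,N) → sL=8/9, sR=200/369, mL=-88/123, mR=8/9
obs B: pose=(2,-7,W) → sL=20/41, sR=100/121, mL=-3260/4961, mR=20/41
sensor matrix S = [[8/9, 200/369], [20/41, 100/121]]; det S = 860800/1830609
solve [mL_A; mL_B] = S·[w00; w01] and [mR_A; mR_B] = S·[w10; w11]:
  w00 = -1/2, w01 = -1/2, w10 = 1, w11 = 0

-1/2 -1/2 1 0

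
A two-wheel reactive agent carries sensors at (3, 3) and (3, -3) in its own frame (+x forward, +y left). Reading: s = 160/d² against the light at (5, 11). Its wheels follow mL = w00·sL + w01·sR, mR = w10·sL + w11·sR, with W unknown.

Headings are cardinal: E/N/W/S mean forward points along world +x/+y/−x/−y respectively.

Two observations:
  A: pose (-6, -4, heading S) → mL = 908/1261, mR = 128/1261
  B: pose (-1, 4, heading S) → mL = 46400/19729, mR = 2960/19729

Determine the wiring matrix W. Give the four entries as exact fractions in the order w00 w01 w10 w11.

1 1 -1/2 1

obs A: pose=(-6,-4,S) → sL=40/97, sR=4/13, mL=908/1261, mR=128/1261
obs B: pose=(-1,4,S) → sL=160/109, sR=160/181, mL=46400/19729, mR=2960/19729
sensor matrix S = [[40/97, 4/13], [160/109, 160/181]]; det S = -2167680/24878269
solve [mL_A; mL_B] = S·[w00; w01] and [mR_A; mR_B] = S·[w10; w11]:
  w00 = 1, w01 = 1, w10 = -1/2, w11 = 1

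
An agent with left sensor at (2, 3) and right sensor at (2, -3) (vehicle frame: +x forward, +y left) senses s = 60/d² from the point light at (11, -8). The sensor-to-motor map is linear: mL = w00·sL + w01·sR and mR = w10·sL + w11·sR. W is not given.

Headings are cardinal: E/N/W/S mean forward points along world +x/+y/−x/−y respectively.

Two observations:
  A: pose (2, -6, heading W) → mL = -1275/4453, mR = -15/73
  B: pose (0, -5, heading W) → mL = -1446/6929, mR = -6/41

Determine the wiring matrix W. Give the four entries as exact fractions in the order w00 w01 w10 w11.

-1 1/2 0 -1/2

obs A: pose=(2,-6,W) → sL=30/61, sR=30/73, mL=-1275/4453, mR=-15/73
obs B: pose=(0,-5,W) → sL=60/169, sR=12/41, mL=-1446/6929, mR=-6/41
sensor matrix S = [[30/61, 30/73], [60/169, 12/41]]; det S = -60480/30854837
solve [mL_A; mL_B] = S·[w00; w01] and [mR_A; mR_B] = S·[w10; w11]:
  w00 = -1, w01 = 1/2, w10 = 0, w11 = -1/2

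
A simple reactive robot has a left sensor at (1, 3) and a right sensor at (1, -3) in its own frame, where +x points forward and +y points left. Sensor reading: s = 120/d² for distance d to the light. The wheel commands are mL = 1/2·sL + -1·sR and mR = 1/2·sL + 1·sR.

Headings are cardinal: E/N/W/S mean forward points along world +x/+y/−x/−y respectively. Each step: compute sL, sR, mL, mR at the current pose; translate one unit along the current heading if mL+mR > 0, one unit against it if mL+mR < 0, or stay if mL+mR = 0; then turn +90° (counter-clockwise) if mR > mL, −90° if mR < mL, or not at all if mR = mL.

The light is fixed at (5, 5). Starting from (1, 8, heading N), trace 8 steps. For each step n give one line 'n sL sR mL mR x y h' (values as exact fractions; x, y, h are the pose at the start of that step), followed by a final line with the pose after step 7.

0 24/13 120/17 -1356/221 1764/221 1 8 N
1 60/13 60/37 330/481 1890/481 1 9 W
2 120/13 120/73 2820/949 5940/949 0 9 S
3 30/13 15/2 -165/26 225/26 0 8 E
4 24/13 120/17 -1356/221 1764/221 1 8 N
5 60/13 60/37 330/481 1890/481 1 9 W
6 120/13 120/73 2820/949 5940/949 0 9 S
7 30/13 15/2 -165/26 225/26 0 8 E
final 1 8 N

n=0: pose=(1,8,N); sL=24/13, sR=120/17; mL=-1356/221, mR=1764/221; mL+mR=24/13 → advance +1; mR−mL=240/17 → turn +1·90°
n=1: pose=(1,9,W); sL=60/13, sR=60/37; mL=330/481, mR=1890/481; mL+mR=60/13 → advance +1; mR−mL=120/37 → turn +1·90°
n=2: pose=(0,9,S); sL=120/13, sR=120/73; mL=2820/949, mR=5940/949; mL+mR=120/13 → advance +1; mR−mL=240/73 → turn +1·90°
n=3: pose=(0,8,E); sL=30/13, sR=15/2; mL=-165/26, mR=225/26; mL+mR=30/13 → advance +1; mR−mL=15 → turn +1·90°
n=4: pose=(1,8,N); sL=24/13, sR=120/17; mL=-1356/221, mR=1764/221; mL+mR=24/13 → advance +1; mR−mL=240/17 → turn +1·90°
n=5: pose=(1,9,W); sL=60/13, sR=60/37; mL=330/481, mR=1890/481; mL+mR=60/13 → advance +1; mR−mL=120/37 → turn +1·90°
n=6: pose=(0,9,S); sL=120/13, sR=120/73; mL=2820/949, mR=5940/949; mL+mR=120/13 → advance +1; mR−mL=240/73 → turn +1·90°
n=7: pose=(0,8,E); sL=30/13, sR=15/2; mL=-165/26, mR=225/26; mL+mR=30/13 → advance +1; mR−mL=15 → turn +1·90°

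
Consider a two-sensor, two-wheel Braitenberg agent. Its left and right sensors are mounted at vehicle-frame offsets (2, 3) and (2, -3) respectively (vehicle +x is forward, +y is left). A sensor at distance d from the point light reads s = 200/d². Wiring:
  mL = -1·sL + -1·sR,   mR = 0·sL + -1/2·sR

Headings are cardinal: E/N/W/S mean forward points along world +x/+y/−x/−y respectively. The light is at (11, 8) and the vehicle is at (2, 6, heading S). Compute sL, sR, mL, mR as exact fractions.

50/13 5/4 -265/52 -5/8

left sensor world pos  = (5, 4); dL² = 52
right sensor world pos = (-1, 4); dR² = 160
sL = 200/52 = 50/13
sR = 200/160 = 5/4
mL = -1·sL + -1·sR = -265/52
mR = 0·sL + -1/2·sR = -5/8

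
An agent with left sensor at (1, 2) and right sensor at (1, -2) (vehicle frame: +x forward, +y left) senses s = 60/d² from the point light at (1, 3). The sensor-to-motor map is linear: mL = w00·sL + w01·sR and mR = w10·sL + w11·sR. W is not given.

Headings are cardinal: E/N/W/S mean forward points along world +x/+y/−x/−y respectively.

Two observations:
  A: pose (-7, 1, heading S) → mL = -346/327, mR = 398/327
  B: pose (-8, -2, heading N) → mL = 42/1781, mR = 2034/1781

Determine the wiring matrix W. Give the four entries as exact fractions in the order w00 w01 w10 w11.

obs A: pose=(-7,1,S) → sL=4/3, sR=60/109, mL=-346/327, mR=398/327
obs B: pose=(-8,-2,N) → sL=60/137, sR=12/13, mL=42/1781, mR=2034/1781
sensor matrix S = [[4/3, 60/109], [60/137, 12/13]]; det S = 192128/194129
solve [mL_A; mL_B] = S·[w00; w01] and [mR_A; mR_B] = S·[w10; w11]:
  w00 = -1, w01 = 1/2, w10 = 1/2, w11 = 1

-1 1/2 1/2 1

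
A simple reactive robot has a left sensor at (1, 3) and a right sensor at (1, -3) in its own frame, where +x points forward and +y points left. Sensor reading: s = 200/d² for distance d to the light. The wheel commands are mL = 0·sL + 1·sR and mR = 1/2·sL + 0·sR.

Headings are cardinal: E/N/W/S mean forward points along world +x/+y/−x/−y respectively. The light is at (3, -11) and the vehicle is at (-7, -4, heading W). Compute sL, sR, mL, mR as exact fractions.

200/137 200/221 200/221 100/137

left sensor world pos  = (-8, -7); dL² = 137
right sensor world pos = (-8, -1); dR² = 221
sL = 200/137 = 200/137
sR = 200/221 = 200/221
mL = 0·sL + 1·sR = 200/221
mR = 1/2·sL + 0·sR = 100/137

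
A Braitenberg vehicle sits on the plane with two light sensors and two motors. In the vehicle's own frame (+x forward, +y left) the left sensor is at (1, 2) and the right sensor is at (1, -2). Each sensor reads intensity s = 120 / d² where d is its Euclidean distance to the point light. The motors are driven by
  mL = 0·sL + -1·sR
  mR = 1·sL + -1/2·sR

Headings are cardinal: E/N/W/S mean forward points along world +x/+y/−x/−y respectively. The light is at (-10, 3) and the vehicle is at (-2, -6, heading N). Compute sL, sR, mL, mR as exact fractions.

6/5 30/41 -30/41 171/205

left sensor world pos  = (-4, -5); dL² = 100
right sensor world pos = (0, -5); dR² = 164
sL = 120/100 = 6/5
sR = 120/164 = 30/41
mL = 0·sL + -1·sR = -30/41
mR = 1·sL + -1/2·sR = 171/205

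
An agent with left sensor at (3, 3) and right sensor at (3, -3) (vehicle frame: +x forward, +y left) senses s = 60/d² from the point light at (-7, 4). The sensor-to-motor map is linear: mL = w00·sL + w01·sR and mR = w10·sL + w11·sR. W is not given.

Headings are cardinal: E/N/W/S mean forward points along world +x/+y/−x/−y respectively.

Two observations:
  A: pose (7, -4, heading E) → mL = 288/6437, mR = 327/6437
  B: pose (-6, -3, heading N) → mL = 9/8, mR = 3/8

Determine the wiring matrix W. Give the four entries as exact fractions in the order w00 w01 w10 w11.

1 -1 -1/2 1

obs A: pose=(7,-4,E) → sL=30/157, sR=6/41, mL=288/6437, mR=327/6437
obs B: pose=(-6,-3,N) → sL=3, sR=15/8, mL=9/8, mR=3/8
sensor matrix S = [[30/157, 6/41], [3, 15/8]]; det S = -2079/25748
solve [mL_A; mL_B] = S·[w00; w01] and [mR_A; mR_B] = S·[w10; w11]:
  w00 = 1, w01 = -1, w10 = -1/2, w11 = 1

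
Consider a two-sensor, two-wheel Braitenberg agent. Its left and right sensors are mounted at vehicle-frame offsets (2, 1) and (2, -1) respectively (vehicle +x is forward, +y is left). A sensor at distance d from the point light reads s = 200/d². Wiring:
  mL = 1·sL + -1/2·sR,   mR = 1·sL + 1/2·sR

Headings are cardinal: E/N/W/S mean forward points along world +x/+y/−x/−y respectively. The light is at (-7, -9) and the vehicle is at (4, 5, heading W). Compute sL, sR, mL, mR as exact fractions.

4/5 100/153 362/765 862/765

left sensor world pos  = (2, 4); dL² = 250
right sensor world pos = (2, 6); dR² = 306
sL = 200/250 = 4/5
sR = 200/306 = 100/153
mL = 1·sL + -1/2·sR = 362/765
mR = 1·sL + 1/2·sR = 862/765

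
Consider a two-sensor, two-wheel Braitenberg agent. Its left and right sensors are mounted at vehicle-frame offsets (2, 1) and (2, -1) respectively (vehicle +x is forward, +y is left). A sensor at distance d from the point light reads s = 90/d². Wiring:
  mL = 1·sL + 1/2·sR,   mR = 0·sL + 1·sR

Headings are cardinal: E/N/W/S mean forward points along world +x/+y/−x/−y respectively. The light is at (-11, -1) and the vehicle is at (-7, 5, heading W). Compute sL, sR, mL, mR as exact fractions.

left sensor world pos  = (-9, 4); dL² = 29
right sensor world pos = (-9, 6); dR² = 53
sL = 90/29 = 90/29
sR = 90/53 = 90/53
mL = 1·sL + 1/2·sR = 6075/1537
mR = 0·sL + 1·sR = 90/53

90/29 90/53 6075/1537 90/53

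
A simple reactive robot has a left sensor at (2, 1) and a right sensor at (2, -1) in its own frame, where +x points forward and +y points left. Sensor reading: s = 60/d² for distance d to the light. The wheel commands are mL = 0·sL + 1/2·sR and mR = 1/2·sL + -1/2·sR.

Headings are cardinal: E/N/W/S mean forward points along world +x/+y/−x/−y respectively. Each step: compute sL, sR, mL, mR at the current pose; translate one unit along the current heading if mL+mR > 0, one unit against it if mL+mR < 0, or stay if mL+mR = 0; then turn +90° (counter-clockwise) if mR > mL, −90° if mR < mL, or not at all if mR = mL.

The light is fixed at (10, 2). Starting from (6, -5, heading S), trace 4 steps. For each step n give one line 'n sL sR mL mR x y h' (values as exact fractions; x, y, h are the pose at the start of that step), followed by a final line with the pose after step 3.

0 2/3 30/53 15/53 8/159 6 -5 S
1 20/39 12/17 6/17 -64/663 6 -6 W
2 5/6 15/13 15/26 -25/156 5 -6 N
3 4/3 60/73 30/73 56/219 5 -5 E
final 6 -5 S

n=0: pose=(6,-5,S); sL=2/3, sR=30/53; mL=15/53, mR=8/159; mL+mR=1/3 → advance +1; mR−mL=-37/159 → turn -1·90°
n=1: pose=(6,-6,W); sL=20/39, sR=12/17; mL=6/17, mR=-64/663; mL+mR=10/39 → advance +1; mR−mL=-298/663 → turn -1·90°
n=2: pose=(5,-6,N); sL=5/6, sR=15/13; mL=15/26, mR=-25/156; mL+mR=5/12 → advance +1; mR−mL=-115/156 → turn -1·90°
n=3: pose=(5,-5,E); sL=4/3, sR=60/73; mL=30/73, mR=56/219; mL+mR=2/3 → advance +1; mR−mL=-34/219 → turn -1·90°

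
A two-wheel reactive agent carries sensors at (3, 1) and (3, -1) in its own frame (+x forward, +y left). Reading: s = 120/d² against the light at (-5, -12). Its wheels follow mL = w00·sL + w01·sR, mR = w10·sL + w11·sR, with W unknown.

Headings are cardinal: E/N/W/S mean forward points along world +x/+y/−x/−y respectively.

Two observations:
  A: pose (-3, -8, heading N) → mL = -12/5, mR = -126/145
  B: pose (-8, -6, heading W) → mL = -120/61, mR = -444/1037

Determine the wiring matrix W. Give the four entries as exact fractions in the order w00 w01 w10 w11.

-1 0 1/2 -1

obs A: pose=(-3,-8,N) → sL=12/5, sR=60/29, mL=-12/5, mR=-126/145
obs B: pose=(-8,-6,W) → sL=120/61, sR=24/17, mL=-120/61, mR=-444/1037
sensor matrix S = [[12/5, 60/29], [120/61, 24/17]]; det S = -102528/150365
solve [mL_A; mL_B] = S·[w00; w01] and [mR_A; mR_B] = S·[w10; w11]:
  w00 = -1, w01 = 0, w10 = 1/2, w11 = -1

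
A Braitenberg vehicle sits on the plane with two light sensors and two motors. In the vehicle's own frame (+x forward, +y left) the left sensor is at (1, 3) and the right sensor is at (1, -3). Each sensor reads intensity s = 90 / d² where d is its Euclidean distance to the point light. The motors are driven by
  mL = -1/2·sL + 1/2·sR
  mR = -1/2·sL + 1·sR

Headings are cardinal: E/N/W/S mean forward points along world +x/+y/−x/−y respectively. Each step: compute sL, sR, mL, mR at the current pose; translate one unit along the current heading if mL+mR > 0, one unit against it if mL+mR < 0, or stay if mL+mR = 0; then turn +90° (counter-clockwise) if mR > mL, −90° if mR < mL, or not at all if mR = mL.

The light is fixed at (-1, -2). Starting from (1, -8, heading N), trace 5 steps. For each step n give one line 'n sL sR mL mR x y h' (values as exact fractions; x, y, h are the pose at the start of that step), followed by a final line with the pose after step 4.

0 45/13 9/5 -54/65 9/130 1 -8 N
1 90/101 90/17 3780/1717 8325/1717 1 -9 W
2 9/8 45/34 27/272 207/272 0 -9 S
3 90/29 18/25 -864/725 -603/725 0 -10 E
4 45/29 45/29 0 45/58 -1 -10 N
final -1 -9 W

n=0: pose=(1,-8,N); sL=45/13, sR=9/5; mL=-54/65, mR=9/130; mL+mR=-99/130 → advance -1; mR−mL=9/10 → turn +1·90°
n=1: pose=(1,-9,W); sL=90/101, sR=90/17; mL=3780/1717, mR=8325/1717; mL+mR=12105/1717 → advance +1; mR−mL=45/17 → turn +1·90°
n=2: pose=(0,-9,S); sL=9/8, sR=45/34; mL=27/272, mR=207/272; mL+mR=117/136 → advance +1; mR−mL=45/68 → turn +1·90°
n=3: pose=(0,-10,E); sL=90/29, sR=18/25; mL=-864/725, mR=-603/725; mL+mR=-1467/725 → advance -1; mR−mL=9/25 → turn +1·90°
n=4: pose=(-1,-10,N); sL=45/29, sR=45/29; mL=0, mR=45/58; mL+mR=45/58 → advance +1; mR−mL=45/58 → turn +1·90°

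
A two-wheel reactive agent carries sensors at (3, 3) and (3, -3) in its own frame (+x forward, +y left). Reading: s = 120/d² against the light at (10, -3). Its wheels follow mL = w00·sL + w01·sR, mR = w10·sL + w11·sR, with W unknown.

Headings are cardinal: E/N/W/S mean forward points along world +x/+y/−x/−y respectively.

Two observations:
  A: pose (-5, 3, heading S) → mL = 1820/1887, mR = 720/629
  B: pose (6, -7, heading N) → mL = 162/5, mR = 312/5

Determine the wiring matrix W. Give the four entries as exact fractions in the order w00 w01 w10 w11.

obs A: pose=(-5,3,S) → sL=40/51, sR=40/111, mL=1820/1887, mR=720/629
obs B: pose=(6,-7,N) → sL=12/5, sR=60, mL=162/5, mR=312/5
sensor matrix S = [[40/51, 40/111], [12/5, 60]]; det S = 29056/629
solve [mL_A; mL_B] = S·[w00; w01] and [mR_A; mR_B] = S·[w10; w11]:
  w00 = 1, w01 = 1/2, w10 = 1, w11 = 1

1 1/2 1 1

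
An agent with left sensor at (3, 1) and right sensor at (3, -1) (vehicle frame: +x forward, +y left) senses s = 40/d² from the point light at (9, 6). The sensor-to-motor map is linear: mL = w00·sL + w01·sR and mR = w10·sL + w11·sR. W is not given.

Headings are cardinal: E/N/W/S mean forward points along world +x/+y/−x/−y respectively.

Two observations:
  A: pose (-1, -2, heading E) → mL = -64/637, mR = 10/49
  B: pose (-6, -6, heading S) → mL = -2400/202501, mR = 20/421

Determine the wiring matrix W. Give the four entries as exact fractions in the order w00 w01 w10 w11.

-1 1 1/2 0

obs A: pose=(-1,-2,E) → sL=20/49, sR=4/13, mL=-64/637, mR=10/49
obs B: pose=(-6,-6,S) → sL=40/421, sR=40/481, mL=-2400/202501, mR=20/421
sensor matrix S = [[20/49, 4/13], [40/421, 40/481]]; det S = 46720/9922549
solve [mL_A; mL_B] = S·[w00; w01] and [mR_A; mR_B] = S·[w10; w11]:
  w00 = -1, w01 = 1, w10 = 1/2, w11 = 0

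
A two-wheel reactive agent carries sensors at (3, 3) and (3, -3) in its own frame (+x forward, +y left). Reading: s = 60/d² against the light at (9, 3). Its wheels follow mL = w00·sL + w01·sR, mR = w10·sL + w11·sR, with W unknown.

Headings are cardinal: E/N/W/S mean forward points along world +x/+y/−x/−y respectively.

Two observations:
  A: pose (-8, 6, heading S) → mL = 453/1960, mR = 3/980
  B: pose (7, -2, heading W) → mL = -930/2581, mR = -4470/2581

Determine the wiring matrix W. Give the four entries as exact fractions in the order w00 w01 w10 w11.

1 -1/2 1/2 -1

obs A: pose=(-8,6,S) → sL=15/49, sR=3/20, mL=453/1960, mR=3/980
obs B: pose=(7,-2,W) → sL=60/89, sR=60/29, mL=-930/2581, mR=-4470/2581
sensor matrix S = [[15/49, 3/20], [60/89, 60/29]]; det S = 67311/126469
solve [mL_A; mL_B] = S·[w00; w01] and [mR_A; mR_B] = S·[w10; w11]:
  w00 = 1, w01 = -1/2, w10 = 1/2, w11 = -1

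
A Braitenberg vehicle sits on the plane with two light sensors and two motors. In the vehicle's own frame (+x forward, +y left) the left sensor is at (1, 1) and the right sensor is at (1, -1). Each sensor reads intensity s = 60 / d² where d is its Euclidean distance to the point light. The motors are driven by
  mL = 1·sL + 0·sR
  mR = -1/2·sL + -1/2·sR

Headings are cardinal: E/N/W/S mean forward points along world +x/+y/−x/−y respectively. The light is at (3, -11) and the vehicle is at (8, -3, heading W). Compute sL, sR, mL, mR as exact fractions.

left sensor world pos  = (7, -4); dL² = 65
right sensor world pos = (7, -2); dR² = 97
sL = 60/65 = 12/13
sR = 60/97 = 60/97
mL = 1·sL + 0·sR = 12/13
mR = -1/2·sL + -1/2·sR = -972/1261

12/13 60/97 12/13 -972/1261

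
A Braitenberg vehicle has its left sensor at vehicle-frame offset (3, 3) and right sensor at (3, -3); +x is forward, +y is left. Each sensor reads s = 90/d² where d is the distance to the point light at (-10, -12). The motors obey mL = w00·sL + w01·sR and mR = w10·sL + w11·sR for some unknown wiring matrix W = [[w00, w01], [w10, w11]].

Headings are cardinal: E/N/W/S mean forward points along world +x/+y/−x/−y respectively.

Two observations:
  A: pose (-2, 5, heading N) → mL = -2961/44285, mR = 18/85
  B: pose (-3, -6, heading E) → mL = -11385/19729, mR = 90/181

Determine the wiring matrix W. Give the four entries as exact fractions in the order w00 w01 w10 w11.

obs A: pose=(-2,5,N) → sL=18/85, sR=90/521, mL=-2961/44285, mR=18/85
obs B: pose=(-3,-6,E) → sL=90/181, sR=90/109, mL=-11385/19729, mR=90/181
sensor matrix S = [[18/85, 90/521], [90/181, 90/109]]; det S = 15544224/174739753
solve [mL_A; mL_B] = S·[w00; w01] and [mR_A; mR_B] = S·[w10; w11]:
  w00 = 1/2, w01 = -1, w10 = 1, w11 = 0

1/2 -1 1 0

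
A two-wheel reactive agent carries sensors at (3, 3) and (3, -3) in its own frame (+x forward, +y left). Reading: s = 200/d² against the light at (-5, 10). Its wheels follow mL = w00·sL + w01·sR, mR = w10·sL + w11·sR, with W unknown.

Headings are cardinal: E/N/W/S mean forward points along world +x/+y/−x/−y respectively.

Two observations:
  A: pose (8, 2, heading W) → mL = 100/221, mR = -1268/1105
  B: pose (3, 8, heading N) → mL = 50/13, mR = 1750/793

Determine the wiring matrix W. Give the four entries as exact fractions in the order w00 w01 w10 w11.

obs A: pose=(8,2,W) → sL=200/221, sR=8/5, mL=100/221, mR=-1268/1105
obs B: pose=(3,8,N) → sL=100/13, sR=100/61, mL=50/13, mR=1750/793
sensor matrix S = [[200/221, 8/5], [100/13, 100/61]]; det S = -145920/13481
solve [mL_A; mL_B] = S·[w00; w01] and [mR_A; mR_B] = S·[w10; w11]:
  w00 = 1/2, w01 = 0, w10 = 1/2, w11 = -1

1/2 0 1/2 -1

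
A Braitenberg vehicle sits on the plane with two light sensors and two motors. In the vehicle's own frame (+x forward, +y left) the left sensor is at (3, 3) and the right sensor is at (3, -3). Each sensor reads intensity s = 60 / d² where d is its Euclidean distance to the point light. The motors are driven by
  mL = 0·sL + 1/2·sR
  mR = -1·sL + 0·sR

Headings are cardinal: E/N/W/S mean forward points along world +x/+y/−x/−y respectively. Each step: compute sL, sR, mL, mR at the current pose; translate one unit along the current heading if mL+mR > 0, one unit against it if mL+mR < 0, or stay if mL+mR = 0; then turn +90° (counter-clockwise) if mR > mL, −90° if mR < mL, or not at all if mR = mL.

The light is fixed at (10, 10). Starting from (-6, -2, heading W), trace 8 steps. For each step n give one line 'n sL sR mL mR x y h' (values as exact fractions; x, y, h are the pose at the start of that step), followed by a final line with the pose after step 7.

0 30/293 30/221 15/221 -30/293 -6 -2 W
1 4/27 4/15 2/15 -4/27 -5 -2 N
2 15/61 3/20 3/40 -15/61 -5 -3 E
3 12/85 60/617 30/617 -12/85 -6 -3 S
4 30/293 30/221 15/221 -30/293 -6 -2 W
5 4/27 4/15 2/15 -4/27 -5 -2 N
6 15/61 3/20 3/40 -15/61 -5 -3 E
7 12/85 60/617 30/617 -12/85 -6 -3 S
final -6 -2 W

n=0: pose=(-6,-2,W); sL=30/293, sR=30/221; mL=15/221, mR=-30/293; mL+mR=-2235/64753 → advance -1; mR−mL=-11025/64753 → turn -1·90°
n=1: pose=(-5,-2,N); sL=4/27, sR=4/15; mL=2/15, mR=-4/27; mL+mR=-2/135 → advance -1; mR−mL=-38/135 → turn -1·90°
n=2: pose=(-5,-3,E); sL=15/61, sR=3/20; mL=3/40, mR=-15/61; mL+mR=-417/2440 → advance -1; mR−mL=-783/2440 → turn -1·90°
n=3: pose=(-6,-3,S); sL=12/85, sR=60/617; mL=30/617, mR=-12/85; mL+mR=-4854/52445 → advance -1; mR−mL=-9954/52445 → turn -1·90°
n=4: pose=(-6,-2,W); sL=30/293, sR=30/221; mL=15/221, mR=-30/293; mL+mR=-2235/64753 → advance -1; mR−mL=-11025/64753 → turn -1·90°
n=5: pose=(-5,-2,N); sL=4/27, sR=4/15; mL=2/15, mR=-4/27; mL+mR=-2/135 → advance -1; mR−mL=-38/135 → turn -1·90°
n=6: pose=(-5,-3,E); sL=15/61, sR=3/20; mL=3/40, mR=-15/61; mL+mR=-417/2440 → advance -1; mR−mL=-783/2440 → turn -1·90°
n=7: pose=(-6,-3,S); sL=12/85, sR=60/617; mL=30/617, mR=-12/85; mL+mR=-4854/52445 → advance -1; mR−mL=-9954/52445 → turn -1·90°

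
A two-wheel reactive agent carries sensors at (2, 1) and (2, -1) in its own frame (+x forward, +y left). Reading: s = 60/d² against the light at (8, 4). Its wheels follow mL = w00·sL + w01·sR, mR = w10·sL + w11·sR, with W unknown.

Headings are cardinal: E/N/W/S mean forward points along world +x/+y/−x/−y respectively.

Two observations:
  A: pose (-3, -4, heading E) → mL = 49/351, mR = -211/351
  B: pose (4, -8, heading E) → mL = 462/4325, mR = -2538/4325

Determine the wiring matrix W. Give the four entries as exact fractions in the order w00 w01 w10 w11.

obs A: pose=(-3,-4,E) → sL=6/13, sR=10/27, mL=49/351, mR=-211/351
obs B: pose=(4,-8,E) → sL=12/25, sR=60/173, mL=462/4325, mR=-2538/4325
sensor matrix S = [[6/13, 10/27], [12/25, 60/173]]; det S = -1792/101205
solve [mL_A; mL_B] = S·[w00; w01] and [mR_A; mR_B] = S·[w10; w11]:
  w00 = -1/2, w01 = 1, w10 = -1/2, w11 = -1

-1/2 1 -1/2 -1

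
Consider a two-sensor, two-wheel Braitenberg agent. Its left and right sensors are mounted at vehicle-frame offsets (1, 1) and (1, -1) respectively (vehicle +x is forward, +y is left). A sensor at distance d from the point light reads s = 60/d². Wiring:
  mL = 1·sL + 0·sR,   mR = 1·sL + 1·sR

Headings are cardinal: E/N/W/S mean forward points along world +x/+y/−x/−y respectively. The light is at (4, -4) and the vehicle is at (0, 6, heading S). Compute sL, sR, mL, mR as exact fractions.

2/3 30/53 2/3 196/159

left sensor world pos  = (1, 5); dL² = 90
right sensor world pos = (-1, 5); dR² = 106
sL = 60/90 = 2/3
sR = 60/106 = 30/53
mL = 1·sL + 0·sR = 2/3
mR = 1·sL + 1·sR = 196/159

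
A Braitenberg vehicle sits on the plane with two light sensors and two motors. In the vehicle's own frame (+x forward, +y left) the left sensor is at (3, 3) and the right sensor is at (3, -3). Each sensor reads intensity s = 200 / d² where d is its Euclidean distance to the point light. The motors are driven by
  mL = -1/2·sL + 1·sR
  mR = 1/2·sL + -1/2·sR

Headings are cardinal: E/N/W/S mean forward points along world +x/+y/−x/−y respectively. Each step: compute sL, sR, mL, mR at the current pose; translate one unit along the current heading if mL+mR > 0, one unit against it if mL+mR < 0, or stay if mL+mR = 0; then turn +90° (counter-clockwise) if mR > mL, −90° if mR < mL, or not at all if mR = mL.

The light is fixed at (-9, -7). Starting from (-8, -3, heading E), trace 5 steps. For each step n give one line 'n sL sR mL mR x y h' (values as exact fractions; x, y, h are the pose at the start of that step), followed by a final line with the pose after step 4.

0 40/13 200/17 2260/221 -960/221 -8 -3 E
1 100/13 100 1250/13 -600/13 -7 -3 S
2 200 200/37 -3500/37 3600/37 -7 -4 W
3 25/2 50 175/4 -75/4 -8 -4 S
4 40 200/29 -380/29 480/29 -8 -5 W
final -9 -5 S

n=0: pose=(-8,-3,E); sL=40/13, sR=200/17; mL=2260/221, mR=-960/221; mL+mR=100/17 → advance +1; mR−mL=-3220/221 → turn -1·90°
n=1: pose=(-7,-3,S); sL=100/13, sR=100; mL=1250/13, mR=-600/13; mL+mR=50 → advance +1; mR−mL=-1850/13 → turn -1·90°
n=2: pose=(-7,-4,W); sL=200, sR=200/37; mL=-3500/37, mR=3600/37; mL+mR=100/37 → advance +1; mR−mL=7100/37 → turn +1·90°
n=3: pose=(-8,-4,S); sL=25/2, sR=50; mL=175/4, mR=-75/4; mL+mR=25 → advance +1; mR−mL=-125/2 → turn -1·90°
n=4: pose=(-8,-5,W); sL=40, sR=200/29; mL=-380/29, mR=480/29; mL+mR=100/29 → advance +1; mR−mL=860/29 → turn +1·90°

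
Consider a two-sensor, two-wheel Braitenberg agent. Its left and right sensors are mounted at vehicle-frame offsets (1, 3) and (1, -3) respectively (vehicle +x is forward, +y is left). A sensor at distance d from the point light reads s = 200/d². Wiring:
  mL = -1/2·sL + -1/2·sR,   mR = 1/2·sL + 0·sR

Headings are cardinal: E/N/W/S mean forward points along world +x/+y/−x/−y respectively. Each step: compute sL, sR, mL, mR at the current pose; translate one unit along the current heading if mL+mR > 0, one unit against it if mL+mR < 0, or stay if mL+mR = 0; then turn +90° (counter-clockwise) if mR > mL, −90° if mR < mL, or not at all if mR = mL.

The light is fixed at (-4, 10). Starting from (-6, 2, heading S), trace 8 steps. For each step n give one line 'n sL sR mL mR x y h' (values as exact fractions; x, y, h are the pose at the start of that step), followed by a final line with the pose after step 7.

n=0: pose=(-6,2,S); sL=100/41, sR=100/53; mL=-4700/2173, mR=50/41; mL+mR=-50/53 → advance -1; mR−mL=7350/2173 → turn +1·90°
n=1: pose=(-6,3,E); sL=200/17, sR=200/101; mL=-11800/1717, mR=100/17; mL+mR=-100/101 → advance -1; mR−mL=21900/1717 → turn +1·90°
n=2: pose=(-7,3,N); sL=25/9, sR=50/9; mL=-25/6, mR=25/18; mL+mR=-25/9 → advance -1; mR−mL=50/9 → turn +1·90°
n=3: pose=(-7,2,W); sL=200/137, sR=200/41; mL=-17800/5617, mR=100/137; mL+mR=-100/41 → advance -1; mR−mL=21900/5617 → turn +1·90°
n=4: pose=(-6,2,S); sL=100/41, sR=100/53; mL=-4700/2173, mR=50/41; mL+mR=-50/53 → advance -1; mR−mL=7350/2173 → turn +1·90°
n=5: pose=(-6,3,E); sL=200/17, sR=200/101; mL=-11800/1717, mR=100/17; mL+mR=-100/101 → advance -1; mR−mL=21900/1717 → turn +1·90°
n=6: pose=(-7,3,N); sL=25/9, sR=50/9; mL=-25/6, mR=25/18; mL+mR=-25/9 → advance -1; mR−mL=50/9 → turn +1·90°
n=7: pose=(-7,2,W); sL=200/137, sR=200/41; mL=-17800/5617, mR=100/137; mL+mR=-100/41 → advance -1; mR−mL=21900/5617 → turn +1·90°

0 100/41 100/53 -4700/2173 50/41 -6 2 S
1 200/17 200/101 -11800/1717 100/17 -6 3 E
2 25/9 50/9 -25/6 25/18 -7 3 N
3 200/137 200/41 -17800/5617 100/137 -7 2 W
4 100/41 100/53 -4700/2173 50/41 -6 2 S
5 200/17 200/101 -11800/1717 100/17 -6 3 E
6 25/9 50/9 -25/6 25/18 -7 3 N
7 200/137 200/41 -17800/5617 100/137 -7 2 W
final -6 2 S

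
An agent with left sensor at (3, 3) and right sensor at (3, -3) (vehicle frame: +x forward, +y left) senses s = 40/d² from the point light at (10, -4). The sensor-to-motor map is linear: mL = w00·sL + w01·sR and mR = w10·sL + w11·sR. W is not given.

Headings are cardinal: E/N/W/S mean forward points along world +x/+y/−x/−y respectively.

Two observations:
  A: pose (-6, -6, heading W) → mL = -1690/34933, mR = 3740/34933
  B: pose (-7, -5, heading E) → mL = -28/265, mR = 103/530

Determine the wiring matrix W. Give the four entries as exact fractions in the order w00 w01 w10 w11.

obs A: pose=(-6,-6,W) → sL=20/193, sR=20/181, mL=-1690/34933, mR=3740/34933
obs B: pose=(-7,-5,E) → sL=1/5, sR=10/53, mL=-28/265, mR=103/530
sensor matrix S = [[20/193, 20/181], [1/5, 10/53]]; det S = -4716/1851449
solve [mL_A; mL_B] = S·[w00; w01] and [mR_A; mR_B] = S·[w10; w11]:
  w00 = -1, w01 = 1/2, w10 = 1/2, w11 = 1/2

-1 1/2 1/2 1/2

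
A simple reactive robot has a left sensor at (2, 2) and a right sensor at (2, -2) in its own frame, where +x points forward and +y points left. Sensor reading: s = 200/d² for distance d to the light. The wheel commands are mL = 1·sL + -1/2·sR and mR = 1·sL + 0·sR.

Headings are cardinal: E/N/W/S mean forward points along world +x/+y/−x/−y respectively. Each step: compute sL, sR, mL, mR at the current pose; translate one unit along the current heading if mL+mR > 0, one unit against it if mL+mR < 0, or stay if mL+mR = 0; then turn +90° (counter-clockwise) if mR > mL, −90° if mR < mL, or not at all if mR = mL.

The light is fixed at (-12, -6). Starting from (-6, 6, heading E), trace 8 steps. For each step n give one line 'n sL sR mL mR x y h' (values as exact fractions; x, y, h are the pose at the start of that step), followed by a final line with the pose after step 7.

0 10/13 50/41 85/533 10/13 -6 6 E
1 200/221 200/277 33300/61217 200/221 -5 6 N
2 100/73 4/5 354/365 100/73 -5 7 W
3 40/37 200/137 1780/5069 40/37 -6 7 S
4 10/13 50/41 85/533 10/13 -6 6 E
5 200/221 200/277 33300/61217 200/221 -5 6 N
6 100/73 4/5 354/365 100/73 -5 7 W
7 40/37 200/137 1780/5069 40/37 -6 7 S
final -6 6 E

n=0: pose=(-6,6,E); sL=10/13, sR=50/41; mL=85/533, mR=10/13; mL+mR=495/533 → advance +1; mR−mL=25/41 → turn +1·90°
n=1: pose=(-5,6,N); sL=200/221, sR=200/277; mL=33300/61217, mR=200/221; mL+mR=88700/61217 → advance +1; mR−mL=100/277 → turn +1·90°
n=2: pose=(-5,7,W); sL=100/73, sR=4/5; mL=354/365, mR=100/73; mL+mR=854/365 → advance +1; mR−mL=2/5 → turn +1·90°
n=3: pose=(-6,7,S); sL=40/37, sR=200/137; mL=1780/5069, mR=40/37; mL+mR=7260/5069 → advance +1; mR−mL=100/137 → turn +1·90°
n=4: pose=(-6,6,E); sL=10/13, sR=50/41; mL=85/533, mR=10/13; mL+mR=495/533 → advance +1; mR−mL=25/41 → turn +1·90°
n=5: pose=(-5,6,N); sL=200/221, sR=200/277; mL=33300/61217, mR=200/221; mL+mR=88700/61217 → advance +1; mR−mL=100/277 → turn +1·90°
n=6: pose=(-5,7,W); sL=100/73, sR=4/5; mL=354/365, mR=100/73; mL+mR=854/365 → advance +1; mR−mL=2/5 → turn +1·90°
n=7: pose=(-6,7,S); sL=40/37, sR=200/137; mL=1780/5069, mR=40/37; mL+mR=7260/5069 → advance +1; mR−mL=100/137 → turn +1·90°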